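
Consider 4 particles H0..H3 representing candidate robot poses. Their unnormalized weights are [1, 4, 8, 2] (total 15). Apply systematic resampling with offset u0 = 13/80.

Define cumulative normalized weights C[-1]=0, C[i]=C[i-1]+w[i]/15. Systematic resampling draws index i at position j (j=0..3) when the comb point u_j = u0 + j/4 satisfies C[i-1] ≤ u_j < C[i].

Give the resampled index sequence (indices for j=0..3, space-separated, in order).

C = [1/15, 1/3, 13/15, 1]
j=0: u_0=13/80 ∈ [1/15, 1/3) → index 1
j=1: u_1=33/80 ∈ [1/3, 13/15) → index 2
j=2: u_2=53/80 ∈ [1/3, 13/15) → index 2
j=3: u_3=73/80 ∈ [13/15, 1) → index 3

1 2 2 3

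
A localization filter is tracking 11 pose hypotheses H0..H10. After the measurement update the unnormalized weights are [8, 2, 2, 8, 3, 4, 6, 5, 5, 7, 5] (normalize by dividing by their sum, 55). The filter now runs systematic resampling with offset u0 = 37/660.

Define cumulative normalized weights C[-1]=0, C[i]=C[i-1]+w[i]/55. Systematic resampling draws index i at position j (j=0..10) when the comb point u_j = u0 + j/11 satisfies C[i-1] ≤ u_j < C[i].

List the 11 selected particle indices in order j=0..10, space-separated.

C = [8/55, 2/11, 12/55, 4/11, 23/55, 27/55, 3/5, 38/55, 43/55, 10/11, 1]
j=0: u_0=37/660 ∈ [0, 8/55) → index 0
j=1: u_1=97/660 ∈ [8/55, 2/11) → index 1
j=2: u_2=157/660 ∈ [12/55, 4/11) → index 3
j=3: u_3=217/660 ∈ [12/55, 4/11) → index 3
j=4: u_4=277/660 ∈ [23/55, 27/55) → index 5
j=5: u_5=337/660 ∈ [27/55, 3/5) → index 6
j=6: u_6=397/660 ∈ [3/5, 38/55) → index 7
j=7: u_7=457/660 ∈ [38/55, 43/55) → index 8
j=8: u_8=47/60 ∈ [43/55, 10/11) → index 9
j=9: u_9=577/660 ∈ [43/55, 10/11) → index 9
j=10: u_10=637/660 ∈ [10/11, 1) → index 10

0 1 3 3 5 6 7 8 9 9 10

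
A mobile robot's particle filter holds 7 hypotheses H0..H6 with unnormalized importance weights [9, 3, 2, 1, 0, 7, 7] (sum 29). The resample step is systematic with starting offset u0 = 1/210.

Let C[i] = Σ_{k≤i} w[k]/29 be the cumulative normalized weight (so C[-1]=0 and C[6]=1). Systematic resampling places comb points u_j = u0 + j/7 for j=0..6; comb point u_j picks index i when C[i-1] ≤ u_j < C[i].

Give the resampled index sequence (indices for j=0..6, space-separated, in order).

0 0 0 2 5 5 6

C = [9/29, 12/29, 14/29, 15/29, 15/29, 22/29, 1]
j=0: u_0=1/210 ∈ [0, 9/29) → index 0
j=1: u_1=31/210 ∈ [0, 9/29) → index 0
j=2: u_2=61/210 ∈ [0, 9/29) → index 0
j=3: u_3=13/30 ∈ [12/29, 14/29) → index 2
j=4: u_4=121/210 ∈ [15/29, 22/29) → index 5
j=5: u_5=151/210 ∈ [15/29, 22/29) → index 5
j=6: u_6=181/210 ∈ [22/29, 1) → index 6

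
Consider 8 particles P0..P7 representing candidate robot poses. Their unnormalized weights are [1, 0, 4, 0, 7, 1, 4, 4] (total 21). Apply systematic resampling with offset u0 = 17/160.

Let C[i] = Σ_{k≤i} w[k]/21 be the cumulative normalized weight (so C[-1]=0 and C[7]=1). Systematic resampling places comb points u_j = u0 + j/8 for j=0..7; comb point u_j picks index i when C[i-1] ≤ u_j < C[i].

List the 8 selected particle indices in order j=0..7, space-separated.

C = [1/21, 1/21, 5/21, 5/21, 4/7, 13/21, 17/21, 1]
j=0: u_0=17/160 ∈ [1/21, 5/21) → index 2
j=1: u_1=37/160 ∈ [1/21, 5/21) → index 2
j=2: u_2=57/160 ∈ [5/21, 4/7) → index 4
j=3: u_3=77/160 ∈ [5/21, 4/7) → index 4
j=4: u_4=97/160 ∈ [4/7, 13/21) → index 5
j=5: u_5=117/160 ∈ [13/21, 17/21) → index 6
j=6: u_6=137/160 ∈ [17/21, 1) → index 7
j=7: u_7=157/160 ∈ [17/21, 1) → index 7

2 2 4 4 5 6 7 7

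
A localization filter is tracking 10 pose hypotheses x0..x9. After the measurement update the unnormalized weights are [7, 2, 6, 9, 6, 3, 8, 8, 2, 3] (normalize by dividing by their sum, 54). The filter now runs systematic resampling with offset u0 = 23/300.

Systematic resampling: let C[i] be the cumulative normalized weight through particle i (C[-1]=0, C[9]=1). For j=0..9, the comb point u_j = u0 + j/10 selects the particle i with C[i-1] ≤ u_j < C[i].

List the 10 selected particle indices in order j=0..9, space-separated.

C = [7/54, 1/6, 5/18, 4/9, 5/9, 11/18, 41/54, 49/54, 17/18, 1]
j=0: u_0=23/300 ∈ [0, 7/54) → index 0
j=1: u_1=53/300 ∈ [1/6, 5/18) → index 2
j=2: u_2=83/300 ∈ [1/6, 5/18) → index 2
j=3: u_3=113/300 ∈ [5/18, 4/9) → index 3
j=4: u_4=143/300 ∈ [4/9, 5/9) → index 4
j=5: u_5=173/300 ∈ [5/9, 11/18) → index 5
j=6: u_6=203/300 ∈ [11/18, 41/54) → index 6
j=7: u_7=233/300 ∈ [41/54, 49/54) → index 7
j=8: u_8=263/300 ∈ [41/54, 49/54) → index 7
j=9: u_9=293/300 ∈ [17/18, 1) → index 9

0 2 2 3 4 5 6 7 7 9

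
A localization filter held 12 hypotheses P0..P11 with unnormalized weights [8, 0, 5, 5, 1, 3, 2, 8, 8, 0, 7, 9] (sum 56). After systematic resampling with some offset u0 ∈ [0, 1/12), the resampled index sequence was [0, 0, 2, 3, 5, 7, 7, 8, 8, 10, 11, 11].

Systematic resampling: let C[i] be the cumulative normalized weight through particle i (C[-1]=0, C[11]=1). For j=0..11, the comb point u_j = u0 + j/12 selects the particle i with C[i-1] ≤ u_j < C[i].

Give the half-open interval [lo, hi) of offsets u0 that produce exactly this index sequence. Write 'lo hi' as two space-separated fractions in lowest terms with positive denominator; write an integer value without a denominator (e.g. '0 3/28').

1/84 1/21

C = [1/7, 1/7, 13/56, 9/28, 19/56, 11/28, 3/7, 4/7, 5/7, 5/7, 47/56, 1]
j=0 picked index 0: u0 ∈ [0, 1/7)
j=1 picked index 0: u0 ∈ [-1/12, 5/84)
j=2 picked index 2: u0 ∈ [-1/42, 11/168)
j=3 picked index 3: u0 ∈ [-1/56, 1/14)
j=4 picked index 5: u0 ∈ [1/168, 5/84)
j=5 picked index 7: u0 ∈ [1/84, 13/84)
j=6 picked index 7: u0 ∈ [-1/14, 1/14)
j=7 picked index 8: u0 ∈ [-1/84, 11/84)
j=8 picked index 8: u0 ∈ [-2/21, 1/21)
j=9 picked index 10: u0 ∈ [-1/28, 5/56)
j=10 picked index 11: u0 ∈ [1/168, 1/6)
j=11 picked index 11: u0 ∈ [-13/168, 1/12)
intersection: [1/84, 1/21)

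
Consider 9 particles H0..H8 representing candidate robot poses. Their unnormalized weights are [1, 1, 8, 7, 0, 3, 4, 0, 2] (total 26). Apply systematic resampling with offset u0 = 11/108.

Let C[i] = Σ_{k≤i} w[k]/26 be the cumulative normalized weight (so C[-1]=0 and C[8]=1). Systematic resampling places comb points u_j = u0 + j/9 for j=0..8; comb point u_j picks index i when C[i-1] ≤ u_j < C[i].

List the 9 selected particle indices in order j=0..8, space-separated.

C = [1/26, 1/13, 5/13, 17/26, 17/26, 10/13, 12/13, 12/13, 1]
j=0: u_0=11/108 ∈ [1/13, 5/13) → index 2
j=1: u_1=23/108 ∈ [1/13, 5/13) → index 2
j=2: u_2=35/108 ∈ [1/13, 5/13) → index 2
j=3: u_3=47/108 ∈ [5/13, 17/26) → index 3
j=4: u_4=59/108 ∈ [5/13, 17/26) → index 3
j=5: u_5=71/108 ∈ [17/26, 10/13) → index 5
j=6: u_6=83/108 ∈ [17/26, 10/13) → index 5
j=7: u_7=95/108 ∈ [10/13, 12/13) → index 6
j=8: u_8=107/108 ∈ [12/13, 1) → index 8

2 2 2 3 3 5 5 6 8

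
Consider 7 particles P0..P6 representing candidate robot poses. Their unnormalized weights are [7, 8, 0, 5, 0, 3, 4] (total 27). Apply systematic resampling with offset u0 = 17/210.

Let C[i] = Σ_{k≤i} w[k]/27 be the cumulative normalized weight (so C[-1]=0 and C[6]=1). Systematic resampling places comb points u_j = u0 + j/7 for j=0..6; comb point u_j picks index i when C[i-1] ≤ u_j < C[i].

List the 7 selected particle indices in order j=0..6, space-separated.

C = [7/27, 5/9, 5/9, 20/27, 20/27, 23/27, 1]
j=0: u_0=17/210 ∈ [0, 7/27) → index 0
j=1: u_1=47/210 ∈ [0, 7/27) → index 0
j=2: u_2=11/30 ∈ [7/27, 5/9) → index 1
j=3: u_3=107/210 ∈ [7/27, 5/9) → index 1
j=4: u_4=137/210 ∈ [5/9, 20/27) → index 3
j=5: u_5=167/210 ∈ [20/27, 23/27) → index 5
j=6: u_6=197/210 ∈ [23/27, 1) → index 6

0 0 1 1 3 5 6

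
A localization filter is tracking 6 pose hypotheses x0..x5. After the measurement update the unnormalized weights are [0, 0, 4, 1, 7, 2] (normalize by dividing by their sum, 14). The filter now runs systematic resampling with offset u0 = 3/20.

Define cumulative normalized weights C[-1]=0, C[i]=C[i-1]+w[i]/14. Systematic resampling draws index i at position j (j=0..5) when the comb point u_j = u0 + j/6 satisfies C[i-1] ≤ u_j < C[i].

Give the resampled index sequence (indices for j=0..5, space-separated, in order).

2 3 4 4 4 5

C = [0, 0, 2/7, 5/14, 6/7, 1]
j=0: u_0=3/20 ∈ [0, 2/7) → index 2
j=1: u_1=19/60 ∈ [2/7, 5/14) → index 3
j=2: u_2=29/60 ∈ [5/14, 6/7) → index 4
j=3: u_3=13/20 ∈ [5/14, 6/7) → index 4
j=4: u_4=49/60 ∈ [5/14, 6/7) → index 4
j=5: u_5=59/60 ∈ [6/7, 1) → index 5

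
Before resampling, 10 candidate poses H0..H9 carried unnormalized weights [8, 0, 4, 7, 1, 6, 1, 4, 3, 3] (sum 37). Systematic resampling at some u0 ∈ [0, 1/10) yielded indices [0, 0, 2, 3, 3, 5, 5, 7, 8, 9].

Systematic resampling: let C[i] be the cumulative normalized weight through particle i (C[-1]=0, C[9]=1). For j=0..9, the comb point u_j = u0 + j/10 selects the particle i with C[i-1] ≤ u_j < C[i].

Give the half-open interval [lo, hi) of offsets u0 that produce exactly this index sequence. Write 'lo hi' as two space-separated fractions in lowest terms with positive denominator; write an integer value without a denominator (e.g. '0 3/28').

C = [8/37, 8/37, 12/37, 19/37, 20/37, 26/37, 27/37, 31/37, 34/37, 1]
j=0 picked index 0: u0 ∈ [0, 8/37)
j=1 picked index 0: u0 ∈ [-1/10, 43/370)
j=2 picked index 2: u0 ∈ [3/185, 23/185)
j=3 picked index 3: u0 ∈ [9/370, 79/370)
j=4 picked index 3: u0 ∈ [-14/185, 21/185)
j=5 picked index 5: u0 ∈ [3/74, 15/74)
j=6 picked index 5: u0 ∈ [-11/185, 19/185)
j=7 picked index 7: u0 ∈ [11/370, 51/370)
j=8 picked index 8: u0 ∈ [7/185, 22/185)
j=9 picked index 9: u0 ∈ [7/370, 1/10)
intersection: [3/74, 1/10)

3/74 1/10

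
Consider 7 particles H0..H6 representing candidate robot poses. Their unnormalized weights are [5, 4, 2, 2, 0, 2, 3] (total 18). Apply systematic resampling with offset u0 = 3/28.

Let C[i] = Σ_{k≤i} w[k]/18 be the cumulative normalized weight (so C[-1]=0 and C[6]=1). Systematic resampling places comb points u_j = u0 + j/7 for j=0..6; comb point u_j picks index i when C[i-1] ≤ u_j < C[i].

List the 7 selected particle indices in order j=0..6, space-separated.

C = [5/18, 1/2, 11/18, 13/18, 13/18, 5/6, 1]
j=0: u_0=3/28 ∈ [0, 5/18) → index 0
j=1: u_1=1/4 ∈ [0, 5/18) → index 0
j=2: u_2=11/28 ∈ [5/18, 1/2) → index 1
j=3: u_3=15/28 ∈ [1/2, 11/18) → index 2
j=4: u_4=19/28 ∈ [11/18, 13/18) → index 3
j=5: u_5=23/28 ∈ [13/18, 5/6) → index 5
j=6: u_6=27/28 ∈ [5/6, 1) → index 6

0 0 1 2 3 5 6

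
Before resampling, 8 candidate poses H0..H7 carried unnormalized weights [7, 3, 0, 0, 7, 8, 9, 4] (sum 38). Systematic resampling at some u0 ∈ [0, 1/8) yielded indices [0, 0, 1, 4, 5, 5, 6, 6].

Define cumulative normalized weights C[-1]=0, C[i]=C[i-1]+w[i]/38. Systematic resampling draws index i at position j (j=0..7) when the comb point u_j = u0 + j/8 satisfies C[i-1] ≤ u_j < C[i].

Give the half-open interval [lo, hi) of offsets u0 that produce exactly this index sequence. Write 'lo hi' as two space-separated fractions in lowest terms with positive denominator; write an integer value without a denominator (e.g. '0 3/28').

0 1/76

C = [7/38, 5/19, 5/19, 5/19, 17/38, 25/38, 17/19, 1]
j=0 picked index 0: u0 ∈ [0, 7/38)
j=1 picked index 0: u0 ∈ [-1/8, 9/152)
j=2 picked index 1: u0 ∈ [-5/76, 1/76)
j=3 picked index 4: u0 ∈ [-17/152, 11/152)
j=4 picked index 5: u0 ∈ [-1/19, 3/19)
j=5 picked index 5: u0 ∈ [-27/152, 5/152)
j=6 picked index 6: u0 ∈ [-7/76, 11/76)
j=7 picked index 6: u0 ∈ [-33/152, 3/152)
intersection: [0, 1/76)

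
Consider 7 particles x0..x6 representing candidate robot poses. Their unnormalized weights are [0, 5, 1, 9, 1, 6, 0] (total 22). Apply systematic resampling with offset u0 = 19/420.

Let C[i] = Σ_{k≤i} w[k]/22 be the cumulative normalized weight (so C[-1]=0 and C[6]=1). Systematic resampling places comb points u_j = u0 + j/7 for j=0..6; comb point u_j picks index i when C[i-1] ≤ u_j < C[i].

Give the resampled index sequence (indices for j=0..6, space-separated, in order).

1 1 3 3 3 5 5

C = [0, 5/22, 3/11, 15/22, 8/11, 1, 1]
j=0: u_0=19/420 ∈ [0, 5/22) → index 1
j=1: u_1=79/420 ∈ [0, 5/22) → index 1
j=2: u_2=139/420 ∈ [3/11, 15/22) → index 3
j=3: u_3=199/420 ∈ [3/11, 15/22) → index 3
j=4: u_4=37/60 ∈ [3/11, 15/22) → index 3
j=5: u_5=319/420 ∈ [8/11, 1) → index 5
j=6: u_6=379/420 ∈ [8/11, 1) → index 5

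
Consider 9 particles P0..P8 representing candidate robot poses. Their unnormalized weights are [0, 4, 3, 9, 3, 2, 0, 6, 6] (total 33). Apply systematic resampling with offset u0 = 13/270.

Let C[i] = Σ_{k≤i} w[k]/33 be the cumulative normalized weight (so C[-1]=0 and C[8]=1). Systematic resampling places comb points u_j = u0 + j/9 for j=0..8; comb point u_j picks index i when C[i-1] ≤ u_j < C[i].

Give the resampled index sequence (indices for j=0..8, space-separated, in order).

C = [0, 4/33, 7/33, 16/33, 19/33, 7/11, 7/11, 9/11, 1]
j=0: u_0=13/270 ∈ [0, 4/33) → index 1
j=1: u_1=43/270 ∈ [4/33, 7/33) → index 2
j=2: u_2=73/270 ∈ [7/33, 16/33) → index 3
j=3: u_3=103/270 ∈ [7/33, 16/33) → index 3
j=4: u_4=133/270 ∈ [16/33, 19/33) → index 4
j=5: u_5=163/270 ∈ [19/33, 7/11) → index 5
j=6: u_6=193/270 ∈ [7/11, 9/11) → index 7
j=7: u_7=223/270 ∈ [9/11, 1) → index 8
j=8: u_8=253/270 ∈ [9/11, 1) → index 8

1 2 3 3 4 5 7 8 8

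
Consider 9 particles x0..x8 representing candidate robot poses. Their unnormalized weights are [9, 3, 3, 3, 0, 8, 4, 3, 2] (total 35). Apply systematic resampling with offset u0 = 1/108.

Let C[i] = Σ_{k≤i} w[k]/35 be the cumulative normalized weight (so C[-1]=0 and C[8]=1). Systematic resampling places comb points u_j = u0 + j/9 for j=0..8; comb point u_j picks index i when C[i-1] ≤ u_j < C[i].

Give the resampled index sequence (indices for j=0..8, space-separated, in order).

C = [9/35, 12/35, 3/7, 18/35, 18/35, 26/35, 6/7, 33/35, 1]
j=0: u_0=1/108 ∈ [0, 9/35) → index 0
j=1: u_1=13/108 ∈ [0, 9/35) → index 0
j=2: u_2=25/108 ∈ [0, 9/35) → index 0
j=3: u_3=37/108 ∈ [9/35, 12/35) → index 1
j=4: u_4=49/108 ∈ [3/7, 18/35) → index 3
j=5: u_5=61/108 ∈ [18/35, 26/35) → index 5
j=6: u_6=73/108 ∈ [18/35, 26/35) → index 5
j=7: u_7=85/108 ∈ [26/35, 6/7) → index 6
j=8: u_8=97/108 ∈ [6/7, 33/35) → index 7

0 0 0 1 3 5 5 6 7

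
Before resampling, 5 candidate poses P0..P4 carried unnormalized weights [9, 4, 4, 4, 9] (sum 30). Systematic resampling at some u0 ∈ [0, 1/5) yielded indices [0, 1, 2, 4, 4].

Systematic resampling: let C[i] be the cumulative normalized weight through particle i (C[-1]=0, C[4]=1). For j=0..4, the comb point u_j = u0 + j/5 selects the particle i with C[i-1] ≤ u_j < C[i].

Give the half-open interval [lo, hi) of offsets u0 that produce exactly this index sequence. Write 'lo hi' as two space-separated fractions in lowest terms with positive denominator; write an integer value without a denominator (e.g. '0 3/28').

1/10 1/6

C = [3/10, 13/30, 17/30, 7/10, 1]
j=0 picked index 0: u0 ∈ [0, 3/10)
j=1 picked index 1: u0 ∈ [1/10, 7/30)
j=2 picked index 2: u0 ∈ [1/30, 1/6)
j=3 picked index 4: u0 ∈ [1/10, 2/5)
j=4 picked index 4: u0 ∈ [-1/10, 1/5)
intersection: [1/10, 1/6)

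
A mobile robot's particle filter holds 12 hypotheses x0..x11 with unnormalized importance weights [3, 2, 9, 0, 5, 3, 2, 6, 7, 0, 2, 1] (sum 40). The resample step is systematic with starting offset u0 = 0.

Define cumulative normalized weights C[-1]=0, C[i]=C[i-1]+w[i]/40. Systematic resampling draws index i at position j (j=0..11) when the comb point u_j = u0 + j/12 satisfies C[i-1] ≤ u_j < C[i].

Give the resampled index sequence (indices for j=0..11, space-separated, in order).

0 1 2 2 2 4 5 6 7 8 8 8

C = [3/40, 1/8, 7/20, 7/20, 19/40, 11/20, 3/5, 3/4, 37/40, 37/40, 39/40, 1]
j=0: u_0=0 ∈ [0, 3/40) → index 0
j=1: u_1=1/12 ∈ [3/40, 1/8) → index 1
j=2: u_2=1/6 ∈ [1/8, 7/20) → index 2
j=3: u_3=1/4 ∈ [1/8, 7/20) → index 2
j=4: u_4=1/3 ∈ [1/8, 7/20) → index 2
j=5: u_5=5/12 ∈ [7/20, 19/40) → index 4
j=6: u_6=1/2 ∈ [19/40, 11/20) → index 5
j=7: u_7=7/12 ∈ [11/20, 3/5) → index 6
j=8: u_8=2/3 ∈ [3/5, 3/4) → index 7
j=9: u_9=3/4 ∈ [3/4, 37/40) → index 8
j=10: u_10=5/6 ∈ [3/4, 37/40) → index 8
j=11: u_11=11/12 ∈ [3/4, 37/40) → index 8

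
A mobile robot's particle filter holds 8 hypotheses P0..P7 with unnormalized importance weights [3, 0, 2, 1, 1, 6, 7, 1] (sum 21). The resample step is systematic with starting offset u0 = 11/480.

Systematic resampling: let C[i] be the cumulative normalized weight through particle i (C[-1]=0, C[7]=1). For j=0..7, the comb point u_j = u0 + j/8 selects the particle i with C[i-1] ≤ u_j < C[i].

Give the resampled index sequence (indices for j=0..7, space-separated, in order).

C = [1/7, 1/7, 5/21, 2/7, 1/3, 13/21, 20/21, 1]
j=0: u_0=11/480 ∈ [0, 1/7) → index 0
j=1: u_1=71/480 ∈ [1/7, 5/21) → index 2
j=2: u_2=131/480 ∈ [5/21, 2/7) → index 3
j=3: u_3=191/480 ∈ [1/3, 13/21) → index 5
j=4: u_4=251/480 ∈ [1/3, 13/21) → index 5
j=5: u_5=311/480 ∈ [13/21, 20/21) → index 6
j=6: u_6=371/480 ∈ [13/21, 20/21) → index 6
j=7: u_7=431/480 ∈ [13/21, 20/21) → index 6

0 2 3 5 5 6 6 6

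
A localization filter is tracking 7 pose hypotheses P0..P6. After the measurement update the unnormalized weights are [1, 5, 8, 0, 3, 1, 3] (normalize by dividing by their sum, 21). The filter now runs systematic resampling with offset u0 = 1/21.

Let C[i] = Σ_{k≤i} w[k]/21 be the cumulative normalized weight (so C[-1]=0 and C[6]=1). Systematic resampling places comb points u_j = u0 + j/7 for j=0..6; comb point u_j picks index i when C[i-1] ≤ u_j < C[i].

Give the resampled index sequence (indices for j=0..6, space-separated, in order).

1 1 2 2 2 4 6

C = [1/21, 2/7, 2/3, 2/3, 17/21, 6/7, 1]
j=0: u_0=1/21 ∈ [1/21, 2/7) → index 1
j=1: u_1=4/21 ∈ [1/21, 2/7) → index 1
j=2: u_2=1/3 ∈ [2/7, 2/3) → index 2
j=3: u_3=10/21 ∈ [2/7, 2/3) → index 2
j=4: u_4=13/21 ∈ [2/7, 2/3) → index 2
j=5: u_5=16/21 ∈ [2/3, 17/21) → index 4
j=6: u_6=19/21 ∈ [6/7, 1) → index 6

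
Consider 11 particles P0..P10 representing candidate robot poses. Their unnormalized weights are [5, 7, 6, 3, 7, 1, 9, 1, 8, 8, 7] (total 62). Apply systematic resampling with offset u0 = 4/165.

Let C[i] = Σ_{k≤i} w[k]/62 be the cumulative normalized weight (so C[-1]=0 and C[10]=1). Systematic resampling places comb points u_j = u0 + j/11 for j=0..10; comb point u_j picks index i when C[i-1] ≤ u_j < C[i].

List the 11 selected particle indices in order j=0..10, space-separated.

C = [5/62, 6/31, 9/31, 21/62, 14/31, 29/62, 19/31, 39/62, 47/62, 55/62, 1]
j=0: u_0=4/165 ∈ [0, 5/62) → index 0
j=1: u_1=19/165 ∈ [5/62, 6/31) → index 1
j=2: u_2=34/165 ∈ [6/31, 9/31) → index 2
j=3: u_3=49/165 ∈ [9/31, 21/62) → index 3
j=4: u_4=64/165 ∈ [21/62, 14/31) → index 4
j=5: u_5=79/165 ∈ [29/62, 19/31) → index 6
j=6: u_6=94/165 ∈ [29/62, 19/31) → index 6
j=7: u_7=109/165 ∈ [39/62, 47/62) → index 8
j=8: u_8=124/165 ∈ [39/62, 47/62) → index 8
j=9: u_9=139/165 ∈ [47/62, 55/62) → index 9
j=10: u_10=14/15 ∈ [55/62, 1) → index 10

0 1 2 3 4 6 6 8 8 9 10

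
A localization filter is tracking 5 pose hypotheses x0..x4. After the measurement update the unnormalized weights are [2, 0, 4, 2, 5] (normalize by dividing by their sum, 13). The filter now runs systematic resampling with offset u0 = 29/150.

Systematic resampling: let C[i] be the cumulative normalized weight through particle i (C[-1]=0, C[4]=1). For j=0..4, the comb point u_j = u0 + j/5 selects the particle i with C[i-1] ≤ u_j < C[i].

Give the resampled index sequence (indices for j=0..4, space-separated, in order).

C = [2/13, 2/13, 6/13, 8/13, 1]
j=0: u_0=29/150 ∈ [2/13, 6/13) → index 2
j=1: u_1=59/150 ∈ [2/13, 6/13) → index 2
j=2: u_2=89/150 ∈ [6/13, 8/13) → index 3
j=3: u_3=119/150 ∈ [8/13, 1) → index 4
j=4: u_4=149/150 ∈ [8/13, 1) → index 4

2 2 3 4 4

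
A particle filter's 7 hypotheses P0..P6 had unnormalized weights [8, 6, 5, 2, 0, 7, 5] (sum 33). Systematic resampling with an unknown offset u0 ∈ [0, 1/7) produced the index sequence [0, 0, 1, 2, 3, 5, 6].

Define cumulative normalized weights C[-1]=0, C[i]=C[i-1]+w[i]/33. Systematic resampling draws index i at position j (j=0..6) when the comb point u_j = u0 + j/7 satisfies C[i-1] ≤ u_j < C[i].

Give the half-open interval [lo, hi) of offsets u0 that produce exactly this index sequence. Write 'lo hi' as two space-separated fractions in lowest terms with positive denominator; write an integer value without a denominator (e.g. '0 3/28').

1/231 5/77

C = [8/33, 14/33, 19/33, 7/11, 7/11, 28/33, 1]
j=0 picked index 0: u0 ∈ [0, 8/33)
j=1 picked index 0: u0 ∈ [-1/7, 23/231)
j=2 picked index 1: u0 ∈ [-10/231, 32/231)
j=3 picked index 2: u0 ∈ [-1/231, 34/231)
j=4 picked index 3: u0 ∈ [1/231, 5/77)
j=5 picked index 5: u0 ∈ [-6/77, 31/231)
j=6 picked index 6: u0 ∈ [-2/231, 1/7)
intersection: [1/231, 5/77)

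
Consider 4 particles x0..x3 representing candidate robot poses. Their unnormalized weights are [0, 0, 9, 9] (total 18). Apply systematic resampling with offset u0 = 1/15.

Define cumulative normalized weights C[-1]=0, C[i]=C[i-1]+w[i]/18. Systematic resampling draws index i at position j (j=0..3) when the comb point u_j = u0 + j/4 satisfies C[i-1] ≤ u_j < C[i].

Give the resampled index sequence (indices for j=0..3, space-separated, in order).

2 2 3 3

C = [0, 0, 1/2, 1]
j=0: u_0=1/15 ∈ [0, 1/2) → index 2
j=1: u_1=19/60 ∈ [0, 1/2) → index 2
j=2: u_2=17/30 ∈ [1/2, 1) → index 3
j=3: u_3=49/60 ∈ [1/2, 1) → index 3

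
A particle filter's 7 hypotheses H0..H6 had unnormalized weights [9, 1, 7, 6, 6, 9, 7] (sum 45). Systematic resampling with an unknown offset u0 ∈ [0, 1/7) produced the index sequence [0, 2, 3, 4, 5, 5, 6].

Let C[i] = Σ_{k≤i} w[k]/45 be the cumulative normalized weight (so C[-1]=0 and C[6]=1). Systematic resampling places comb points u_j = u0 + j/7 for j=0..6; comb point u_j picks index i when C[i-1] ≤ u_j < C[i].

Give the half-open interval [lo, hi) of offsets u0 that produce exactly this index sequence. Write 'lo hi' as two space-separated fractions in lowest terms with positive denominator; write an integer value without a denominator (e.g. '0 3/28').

C = [1/5, 2/9, 17/45, 23/45, 29/45, 38/45, 1]
j=0 picked index 0: u0 ∈ [0, 1/5)
j=1 picked index 2: u0 ∈ [5/63, 74/315)
j=2 picked index 3: u0 ∈ [29/315, 71/315)
j=3 picked index 4: u0 ∈ [26/315, 68/315)
j=4 picked index 5: u0 ∈ [23/315, 86/315)
j=5 picked index 5: u0 ∈ [-22/315, 41/315)
j=6 picked index 6: u0 ∈ [-4/315, 1/7)
intersection: [29/315, 41/315)

29/315 41/315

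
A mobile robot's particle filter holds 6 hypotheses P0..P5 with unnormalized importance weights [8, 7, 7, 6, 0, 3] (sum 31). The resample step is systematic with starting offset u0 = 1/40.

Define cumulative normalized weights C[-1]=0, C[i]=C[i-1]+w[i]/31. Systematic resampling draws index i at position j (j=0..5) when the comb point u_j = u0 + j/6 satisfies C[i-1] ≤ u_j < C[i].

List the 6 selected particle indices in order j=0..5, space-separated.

C = [8/31, 15/31, 22/31, 28/31, 28/31, 1]
j=0: u_0=1/40 ∈ [0, 8/31) → index 0
j=1: u_1=23/120 ∈ [0, 8/31) → index 0
j=2: u_2=43/120 ∈ [8/31, 15/31) → index 1
j=3: u_3=21/40 ∈ [15/31, 22/31) → index 2
j=4: u_4=83/120 ∈ [15/31, 22/31) → index 2
j=5: u_5=103/120 ∈ [22/31, 28/31) → index 3

0 0 1 2 2 3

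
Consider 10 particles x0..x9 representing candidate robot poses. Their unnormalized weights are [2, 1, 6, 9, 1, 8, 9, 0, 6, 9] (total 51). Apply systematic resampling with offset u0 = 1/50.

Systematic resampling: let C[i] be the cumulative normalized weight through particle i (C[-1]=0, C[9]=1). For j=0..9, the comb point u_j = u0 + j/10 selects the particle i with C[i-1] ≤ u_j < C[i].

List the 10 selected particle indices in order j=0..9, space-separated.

C = [2/51, 1/17, 3/17, 6/17, 19/51, 9/17, 12/17, 12/17, 14/17, 1]
j=0: u_0=1/50 ∈ [0, 2/51) → index 0
j=1: u_1=3/25 ∈ [1/17, 3/17) → index 2
j=2: u_2=11/50 ∈ [3/17, 6/17) → index 3
j=3: u_3=8/25 ∈ [3/17, 6/17) → index 3
j=4: u_4=21/50 ∈ [19/51, 9/17) → index 5
j=5: u_5=13/25 ∈ [19/51, 9/17) → index 5
j=6: u_6=31/50 ∈ [9/17, 12/17) → index 6
j=7: u_7=18/25 ∈ [12/17, 14/17) → index 8
j=8: u_8=41/50 ∈ [12/17, 14/17) → index 8
j=9: u_9=23/25 ∈ [14/17, 1) → index 9

0 2 3 3 5 5 6 8 8 9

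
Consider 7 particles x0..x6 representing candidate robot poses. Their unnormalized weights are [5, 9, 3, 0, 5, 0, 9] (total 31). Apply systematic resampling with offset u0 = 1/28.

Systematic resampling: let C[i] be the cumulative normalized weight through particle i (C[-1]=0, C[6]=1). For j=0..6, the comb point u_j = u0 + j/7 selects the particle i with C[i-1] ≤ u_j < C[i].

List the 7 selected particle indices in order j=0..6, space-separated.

C = [5/31, 14/31, 17/31, 17/31, 22/31, 22/31, 1]
j=0: u_0=1/28 ∈ [0, 5/31) → index 0
j=1: u_1=5/28 ∈ [5/31, 14/31) → index 1
j=2: u_2=9/28 ∈ [5/31, 14/31) → index 1
j=3: u_3=13/28 ∈ [14/31, 17/31) → index 2
j=4: u_4=17/28 ∈ [17/31, 22/31) → index 4
j=5: u_5=3/4 ∈ [22/31, 1) → index 6
j=6: u_6=25/28 ∈ [22/31, 1) → index 6

0 1 1 2 4 6 6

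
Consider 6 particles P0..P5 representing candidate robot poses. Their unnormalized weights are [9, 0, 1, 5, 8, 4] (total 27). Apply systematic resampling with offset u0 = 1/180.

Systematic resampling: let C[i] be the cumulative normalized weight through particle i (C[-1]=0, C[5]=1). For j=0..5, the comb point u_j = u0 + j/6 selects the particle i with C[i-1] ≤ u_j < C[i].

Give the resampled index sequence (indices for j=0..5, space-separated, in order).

C = [1/3, 1/3, 10/27, 5/9, 23/27, 1]
j=0: u_0=1/180 ∈ [0, 1/3) → index 0
j=1: u_1=31/180 ∈ [0, 1/3) → index 0
j=2: u_2=61/180 ∈ [1/3, 10/27) → index 2
j=3: u_3=91/180 ∈ [10/27, 5/9) → index 3
j=4: u_4=121/180 ∈ [5/9, 23/27) → index 4
j=5: u_5=151/180 ∈ [5/9, 23/27) → index 4

0 0 2 3 4 4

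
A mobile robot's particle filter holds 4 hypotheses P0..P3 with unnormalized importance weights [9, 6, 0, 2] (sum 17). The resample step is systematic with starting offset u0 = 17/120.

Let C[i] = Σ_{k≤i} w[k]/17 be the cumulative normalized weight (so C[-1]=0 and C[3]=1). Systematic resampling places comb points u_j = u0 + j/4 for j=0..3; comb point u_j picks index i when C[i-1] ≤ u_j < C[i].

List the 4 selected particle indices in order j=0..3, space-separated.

0 0 1 3

C = [9/17, 15/17, 15/17, 1]
j=0: u_0=17/120 ∈ [0, 9/17) → index 0
j=1: u_1=47/120 ∈ [0, 9/17) → index 0
j=2: u_2=77/120 ∈ [9/17, 15/17) → index 1
j=3: u_3=107/120 ∈ [15/17, 1) → index 3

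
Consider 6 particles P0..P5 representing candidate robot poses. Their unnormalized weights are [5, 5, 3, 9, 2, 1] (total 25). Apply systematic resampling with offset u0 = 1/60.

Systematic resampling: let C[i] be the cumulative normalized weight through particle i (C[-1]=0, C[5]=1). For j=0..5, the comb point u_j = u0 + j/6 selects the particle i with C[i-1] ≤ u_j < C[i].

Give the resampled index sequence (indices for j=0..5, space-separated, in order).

0 0 1 2 3 3

C = [1/5, 2/5, 13/25, 22/25, 24/25, 1]
j=0: u_0=1/60 ∈ [0, 1/5) → index 0
j=1: u_1=11/60 ∈ [0, 1/5) → index 0
j=2: u_2=7/20 ∈ [1/5, 2/5) → index 1
j=3: u_3=31/60 ∈ [2/5, 13/25) → index 2
j=4: u_4=41/60 ∈ [13/25, 22/25) → index 3
j=5: u_5=17/20 ∈ [13/25, 22/25) → index 3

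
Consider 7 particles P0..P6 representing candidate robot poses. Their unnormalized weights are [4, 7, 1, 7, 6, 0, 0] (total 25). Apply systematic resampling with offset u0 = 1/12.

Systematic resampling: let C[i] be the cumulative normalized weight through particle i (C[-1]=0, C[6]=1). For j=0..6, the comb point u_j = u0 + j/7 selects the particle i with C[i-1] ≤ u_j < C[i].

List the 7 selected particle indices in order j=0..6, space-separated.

0 1 1 3 3 4 4

C = [4/25, 11/25, 12/25, 19/25, 1, 1, 1]
j=0: u_0=1/12 ∈ [0, 4/25) → index 0
j=1: u_1=19/84 ∈ [4/25, 11/25) → index 1
j=2: u_2=31/84 ∈ [4/25, 11/25) → index 1
j=3: u_3=43/84 ∈ [12/25, 19/25) → index 3
j=4: u_4=55/84 ∈ [12/25, 19/25) → index 3
j=5: u_5=67/84 ∈ [19/25, 1) → index 4
j=6: u_6=79/84 ∈ [19/25, 1) → index 4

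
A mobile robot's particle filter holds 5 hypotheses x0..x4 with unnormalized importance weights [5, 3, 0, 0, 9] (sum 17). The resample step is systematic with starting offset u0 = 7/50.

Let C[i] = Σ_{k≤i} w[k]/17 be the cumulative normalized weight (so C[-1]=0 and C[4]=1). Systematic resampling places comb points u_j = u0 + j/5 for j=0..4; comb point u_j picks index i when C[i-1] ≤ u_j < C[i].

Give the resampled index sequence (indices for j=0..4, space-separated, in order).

C = [5/17, 8/17, 8/17, 8/17, 1]
j=0: u_0=7/50 ∈ [0, 5/17) → index 0
j=1: u_1=17/50 ∈ [5/17, 8/17) → index 1
j=2: u_2=27/50 ∈ [8/17, 1) → index 4
j=3: u_3=37/50 ∈ [8/17, 1) → index 4
j=4: u_4=47/50 ∈ [8/17, 1) → index 4

0 1 4 4 4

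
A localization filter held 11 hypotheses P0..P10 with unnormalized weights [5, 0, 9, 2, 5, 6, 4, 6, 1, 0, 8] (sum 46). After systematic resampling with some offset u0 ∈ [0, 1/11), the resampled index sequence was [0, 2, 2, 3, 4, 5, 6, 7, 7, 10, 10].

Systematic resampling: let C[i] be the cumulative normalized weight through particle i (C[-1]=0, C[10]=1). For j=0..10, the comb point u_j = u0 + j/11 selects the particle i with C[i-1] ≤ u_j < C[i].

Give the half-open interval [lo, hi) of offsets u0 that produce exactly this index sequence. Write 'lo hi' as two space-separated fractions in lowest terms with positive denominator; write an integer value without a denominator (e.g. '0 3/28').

C = [5/46, 5/46, 7/23, 8/23, 21/46, 27/46, 31/46, 37/46, 19/23, 19/23, 1]
j=0 picked index 0: u0 ∈ [0, 5/46)
j=1 picked index 2: u0 ∈ [9/506, 54/253)
j=2 picked index 2: u0 ∈ [-37/506, 31/253)
j=3 picked index 3: u0 ∈ [8/253, 19/253)
j=4 picked index 4: u0 ∈ [-4/253, 47/506)
j=5 picked index 5: u0 ∈ [1/506, 67/506)
j=6 picked index 6: u0 ∈ [21/506, 65/506)
j=7 picked index 7: u0 ∈ [19/506, 85/506)
j=8 picked index 7: u0 ∈ [-27/506, 39/506)
j=9 picked index 10: u0 ∈ [2/253, 2/11)
j=10 picked index 10: u0 ∈ [-21/253, 1/11)
intersection: [21/506, 19/253)

21/506 19/253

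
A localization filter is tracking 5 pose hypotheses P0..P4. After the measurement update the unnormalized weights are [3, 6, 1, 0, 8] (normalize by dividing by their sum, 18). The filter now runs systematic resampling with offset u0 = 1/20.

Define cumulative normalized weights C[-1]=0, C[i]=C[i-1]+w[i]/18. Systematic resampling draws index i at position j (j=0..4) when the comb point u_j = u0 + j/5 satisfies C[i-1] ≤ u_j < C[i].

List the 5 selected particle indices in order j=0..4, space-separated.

0 1 1 4 4

C = [1/6, 1/2, 5/9, 5/9, 1]
j=0: u_0=1/20 ∈ [0, 1/6) → index 0
j=1: u_1=1/4 ∈ [1/6, 1/2) → index 1
j=2: u_2=9/20 ∈ [1/6, 1/2) → index 1
j=3: u_3=13/20 ∈ [5/9, 1) → index 4
j=4: u_4=17/20 ∈ [5/9, 1) → index 4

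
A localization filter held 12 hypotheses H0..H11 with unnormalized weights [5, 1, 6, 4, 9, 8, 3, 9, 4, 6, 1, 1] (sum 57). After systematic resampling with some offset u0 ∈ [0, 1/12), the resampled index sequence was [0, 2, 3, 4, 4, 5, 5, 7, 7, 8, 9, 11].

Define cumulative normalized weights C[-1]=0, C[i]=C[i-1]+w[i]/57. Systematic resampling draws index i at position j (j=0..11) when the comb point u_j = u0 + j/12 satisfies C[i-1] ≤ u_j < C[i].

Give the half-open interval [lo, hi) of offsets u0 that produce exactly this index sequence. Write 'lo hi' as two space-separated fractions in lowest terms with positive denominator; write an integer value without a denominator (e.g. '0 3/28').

C = [5/57, 2/19, 4/19, 16/57, 25/57, 11/19, 12/19, 15/19, 49/57, 55/57, 56/57, 1]
j=0 picked index 0: u0 ∈ [0, 5/57)
j=1 picked index 2: u0 ∈ [5/228, 29/228)
j=2 picked index 3: u0 ∈ [5/114, 13/114)
j=3 picked index 4: u0 ∈ [7/228, 43/228)
j=4 picked index 4: u0 ∈ [-1/19, 2/19)
j=5 picked index 5: u0 ∈ [5/228, 37/228)
j=6 picked index 5: u0 ∈ [-7/114, 3/38)
j=7 picked index 7: u0 ∈ [11/228, 47/228)
j=8 picked index 7: u0 ∈ [-2/57, 7/57)
j=9 picked index 8: u0 ∈ [3/76, 25/228)
j=10 picked index 9: u0 ∈ [1/38, 5/38)
j=11 picked index 11: u0 ∈ [5/76, 1/12)
intersection: [5/76, 3/38)

5/76 3/38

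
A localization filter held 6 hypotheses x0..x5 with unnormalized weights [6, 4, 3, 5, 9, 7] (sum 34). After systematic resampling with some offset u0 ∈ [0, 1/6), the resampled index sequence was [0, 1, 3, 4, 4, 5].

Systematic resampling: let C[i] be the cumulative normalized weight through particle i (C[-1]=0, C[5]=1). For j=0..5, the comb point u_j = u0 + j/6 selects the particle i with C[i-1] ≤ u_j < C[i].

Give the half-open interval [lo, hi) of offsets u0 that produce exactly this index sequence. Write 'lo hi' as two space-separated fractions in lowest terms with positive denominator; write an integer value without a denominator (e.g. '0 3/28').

5/102 13/102

C = [3/17, 5/17, 13/34, 9/17, 27/34, 1]
j=0 picked index 0: u0 ∈ [0, 3/17)
j=1 picked index 1: u0 ∈ [1/102, 13/102)
j=2 picked index 3: u0 ∈ [5/102, 10/51)
j=3 picked index 4: u0 ∈ [1/34, 5/17)
j=4 picked index 4: u0 ∈ [-7/51, 13/102)
j=5 picked index 5: u0 ∈ [-2/51, 1/6)
intersection: [5/102, 13/102)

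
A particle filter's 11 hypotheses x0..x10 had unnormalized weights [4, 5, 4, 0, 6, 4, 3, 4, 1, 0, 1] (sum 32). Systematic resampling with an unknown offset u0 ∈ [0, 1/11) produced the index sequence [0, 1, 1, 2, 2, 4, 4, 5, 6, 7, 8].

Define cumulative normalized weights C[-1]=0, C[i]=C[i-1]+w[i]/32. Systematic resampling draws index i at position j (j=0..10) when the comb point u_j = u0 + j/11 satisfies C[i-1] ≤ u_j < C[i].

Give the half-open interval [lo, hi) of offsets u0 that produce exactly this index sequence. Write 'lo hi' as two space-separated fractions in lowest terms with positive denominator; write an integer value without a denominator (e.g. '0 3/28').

C = [1/8, 9/32, 13/32, 13/32, 19/32, 23/32, 13/16, 15/16, 31/32, 31/32, 1]
j=0 picked index 0: u0 ∈ [0, 1/8)
j=1 picked index 1: u0 ∈ [3/88, 67/352)
j=2 picked index 1: u0 ∈ [-5/88, 35/352)
j=3 picked index 2: u0 ∈ [3/352, 47/352)
j=4 picked index 2: u0 ∈ [-29/352, 15/352)
j=5 picked index 4: u0 ∈ [-17/352, 49/352)
j=6 picked index 4: u0 ∈ [-49/352, 17/352)
j=7 picked index 5: u0 ∈ [-15/352, 29/352)
j=8 picked index 6: u0 ∈ [-3/352, 15/176)
j=9 picked index 7: u0 ∈ [-1/176, 21/176)
j=10 picked index 8: u0 ∈ [5/176, 21/352)
intersection: [3/88, 15/352)

3/88 15/352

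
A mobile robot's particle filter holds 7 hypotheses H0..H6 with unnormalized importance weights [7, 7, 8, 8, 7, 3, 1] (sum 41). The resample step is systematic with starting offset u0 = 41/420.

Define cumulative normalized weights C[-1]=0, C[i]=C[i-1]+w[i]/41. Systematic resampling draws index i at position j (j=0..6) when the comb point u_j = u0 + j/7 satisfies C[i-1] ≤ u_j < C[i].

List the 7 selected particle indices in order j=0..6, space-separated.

0 1 2 2 3 4 5

C = [7/41, 14/41, 22/41, 30/41, 37/41, 40/41, 1]
j=0: u_0=41/420 ∈ [0, 7/41) → index 0
j=1: u_1=101/420 ∈ [7/41, 14/41) → index 1
j=2: u_2=23/60 ∈ [14/41, 22/41) → index 2
j=3: u_3=221/420 ∈ [14/41, 22/41) → index 2
j=4: u_4=281/420 ∈ [22/41, 30/41) → index 3
j=5: u_5=341/420 ∈ [30/41, 37/41) → index 4
j=6: u_6=401/420 ∈ [37/41, 40/41) → index 5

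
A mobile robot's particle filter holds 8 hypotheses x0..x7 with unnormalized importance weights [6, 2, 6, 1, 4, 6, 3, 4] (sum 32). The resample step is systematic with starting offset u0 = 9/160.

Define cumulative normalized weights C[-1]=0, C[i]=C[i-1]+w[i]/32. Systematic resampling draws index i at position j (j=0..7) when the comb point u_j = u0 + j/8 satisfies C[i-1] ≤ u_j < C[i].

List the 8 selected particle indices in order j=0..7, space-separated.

0 0 2 2 4 5 6 7

C = [3/16, 1/4, 7/16, 15/32, 19/32, 25/32, 7/8, 1]
j=0: u_0=9/160 ∈ [0, 3/16) → index 0
j=1: u_1=29/160 ∈ [0, 3/16) → index 0
j=2: u_2=49/160 ∈ [1/4, 7/16) → index 2
j=3: u_3=69/160 ∈ [1/4, 7/16) → index 2
j=4: u_4=89/160 ∈ [15/32, 19/32) → index 4
j=5: u_5=109/160 ∈ [19/32, 25/32) → index 5
j=6: u_6=129/160 ∈ [25/32, 7/8) → index 6
j=7: u_7=149/160 ∈ [7/8, 1) → index 7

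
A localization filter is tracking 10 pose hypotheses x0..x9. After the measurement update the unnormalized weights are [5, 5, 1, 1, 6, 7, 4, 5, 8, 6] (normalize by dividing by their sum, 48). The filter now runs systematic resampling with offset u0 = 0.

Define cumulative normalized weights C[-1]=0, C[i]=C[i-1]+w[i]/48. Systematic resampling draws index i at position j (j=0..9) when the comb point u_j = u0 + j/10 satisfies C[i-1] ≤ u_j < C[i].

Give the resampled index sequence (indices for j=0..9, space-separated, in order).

0 0 1 4 5 5 6 7 8 9

C = [5/48, 5/24, 11/48, 1/4, 3/8, 25/48, 29/48, 17/24, 7/8, 1]
j=0: u_0=0 ∈ [0, 5/48) → index 0
j=1: u_1=1/10 ∈ [0, 5/48) → index 0
j=2: u_2=1/5 ∈ [5/48, 5/24) → index 1
j=3: u_3=3/10 ∈ [1/4, 3/8) → index 4
j=4: u_4=2/5 ∈ [3/8, 25/48) → index 5
j=5: u_5=1/2 ∈ [3/8, 25/48) → index 5
j=6: u_6=3/5 ∈ [25/48, 29/48) → index 6
j=7: u_7=7/10 ∈ [29/48, 17/24) → index 7
j=8: u_8=4/5 ∈ [17/24, 7/8) → index 8
j=9: u_9=9/10 ∈ [7/8, 1) → index 9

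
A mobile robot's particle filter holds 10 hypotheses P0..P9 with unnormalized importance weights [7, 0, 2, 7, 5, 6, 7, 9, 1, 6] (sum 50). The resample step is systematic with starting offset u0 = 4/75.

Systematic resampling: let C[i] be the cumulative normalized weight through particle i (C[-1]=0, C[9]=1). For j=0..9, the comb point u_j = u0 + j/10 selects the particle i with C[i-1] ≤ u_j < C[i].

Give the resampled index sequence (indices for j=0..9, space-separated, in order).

C = [7/50, 7/50, 9/50, 8/25, 21/50, 27/50, 17/25, 43/50, 22/25, 1]
j=0: u_0=4/75 ∈ [0, 7/50) → index 0
j=1: u_1=23/150 ∈ [7/50, 9/50) → index 2
j=2: u_2=19/75 ∈ [9/50, 8/25) → index 3
j=3: u_3=53/150 ∈ [8/25, 21/50) → index 4
j=4: u_4=34/75 ∈ [21/50, 27/50) → index 5
j=5: u_5=83/150 ∈ [27/50, 17/25) → index 6
j=6: u_6=49/75 ∈ [27/50, 17/25) → index 6
j=7: u_7=113/150 ∈ [17/25, 43/50) → index 7
j=8: u_8=64/75 ∈ [17/25, 43/50) → index 7
j=9: u_9=143/150 ∈ [22/25, 1) → index 9

0 2 3 4 5 6 6 7 7 9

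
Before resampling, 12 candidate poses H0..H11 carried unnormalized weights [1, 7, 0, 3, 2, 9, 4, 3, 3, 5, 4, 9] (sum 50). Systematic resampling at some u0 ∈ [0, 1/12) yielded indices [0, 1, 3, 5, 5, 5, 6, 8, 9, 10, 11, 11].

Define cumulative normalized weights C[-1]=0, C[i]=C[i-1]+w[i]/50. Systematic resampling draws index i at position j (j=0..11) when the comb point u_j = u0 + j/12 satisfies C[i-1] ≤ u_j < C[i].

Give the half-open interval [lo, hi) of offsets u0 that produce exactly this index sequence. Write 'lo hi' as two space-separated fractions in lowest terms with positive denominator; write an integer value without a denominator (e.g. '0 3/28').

C = [1/50, 4/25, 4/25, 11/50, 13/50, 11/25, 13/25, 29/50, 16/25, 37/50, 41/50, 1]
j=0 picked index 0: u0 ∈ [0, 1/50)
j=1 picked index 1: u0 ∈ [-19/300, 23/300)
j=2 picked index 3: u0 ∈ [-1/150, 4/75)
j=3 picked index 5: u0 ∈ [1/100, 19/100)
j=4 picked index 5: u0 ∈ [-11/150, 8/75)
j=5 picked index 5: u0 ∈ [-47/300, 7/300)
j=6 picked index 6: u0 ∈ [-3/50, 1/50)
j=7 picked index 8: u0 ∈ [-1/300, 17/300)
j=8 picked index 9: u0 ∈ [-2/75, 11/150)
j=9 picked index 10: u0 ∈ [-1/100, 7/100)
j=10 picked index 11: u0 ∈ [-1/75, 1/6)
j=11 picked index 11: u0 ∈ [-29/300, 1/12)
intersection: [1/100, 1/50)

1/100 1/50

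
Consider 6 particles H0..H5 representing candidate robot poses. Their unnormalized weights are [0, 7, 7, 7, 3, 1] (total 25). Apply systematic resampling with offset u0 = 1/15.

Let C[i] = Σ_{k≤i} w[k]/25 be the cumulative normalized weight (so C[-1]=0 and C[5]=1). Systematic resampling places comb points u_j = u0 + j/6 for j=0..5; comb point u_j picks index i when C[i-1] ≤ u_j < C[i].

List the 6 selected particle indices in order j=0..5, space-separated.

C = [0, 7/25, 14/25, 21/25, 24/25, 1]
j=0: u_0=1/15 ∈ [0, 7/25) → index 1
j=1: u_1=7/30 ∈ [0, 7/25) → index 1
j=2: u_2=2/5 ∈ [7/25, 14/25) → index 2
j=3: u_3=17/30 ∈ [14/25, 21/25) → index 3
j=4: u_4=11/15 ∈ [14/25, 21/25) → index 3
j=5: u_5=9/10 ∈ [21/25, 24/25) → index 4

1 1 2 3 3 4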